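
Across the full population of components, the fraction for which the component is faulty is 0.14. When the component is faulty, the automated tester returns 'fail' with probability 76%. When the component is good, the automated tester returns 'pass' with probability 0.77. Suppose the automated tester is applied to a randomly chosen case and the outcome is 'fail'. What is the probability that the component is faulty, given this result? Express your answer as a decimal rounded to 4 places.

P(H | E) ≈ 0.3498

Let H be the event that the component is faulty. P(H) = 0.14, so P(¬H) = 0.86. With E the 'fail' result, P(E|H) = 0.76 and P(E|¬H) = 0.23.
P(E) = 0.76·0.14 + 0.23·0.86 = 0.10640 + 0.19780 = 0.30420.
By Bayes' theorem, P(H|E) = 0.10640 / 0.30420 = 0.3498.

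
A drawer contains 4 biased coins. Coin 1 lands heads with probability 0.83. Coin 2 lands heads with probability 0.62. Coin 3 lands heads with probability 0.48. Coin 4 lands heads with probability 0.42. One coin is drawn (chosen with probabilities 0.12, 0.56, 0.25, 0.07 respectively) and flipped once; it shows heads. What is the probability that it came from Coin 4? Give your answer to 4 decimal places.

P(heads|C1) = 0.83; P(heads|C2) = 0.62; P(heads|C3) = 0.48; P(heads|C4) = 0.42.
Prior × likelihood for each source: 0.12·0.83=0.09960, 0.56·0.62=0.3472, 0.25·0.48=0.1200, 0.07·0.42=0.02940. Summing gives P(heads) = 0.59620.
P(Coin 4 | heads) = 0.02940 / 0.59620 = 0.0493.

Posterior probability ≈ 0.0493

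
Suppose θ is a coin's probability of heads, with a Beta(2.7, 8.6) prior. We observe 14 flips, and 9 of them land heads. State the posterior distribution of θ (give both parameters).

Posterior: Beta(11.7, 13.6)

Observing 9 successes and 5 failures updates Beta(2.7, 8.6) by adding the success and failure counts to the two shape parameters: α = 2.7+9 = 11.7, β = 8.6+5 = 13.6.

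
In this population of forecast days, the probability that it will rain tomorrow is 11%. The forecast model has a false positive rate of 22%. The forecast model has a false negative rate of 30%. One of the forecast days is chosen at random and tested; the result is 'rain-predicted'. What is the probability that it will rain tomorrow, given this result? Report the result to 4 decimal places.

P(H | E) ≈ 0.2823

Let H be the event that it will rain tomorrow. P(H) = 0.11, so P(¬H) = 0.89. With E the 'rain-predicted' result, P(E|H) = 0.7 and P(E|¬H) = 0.22.
P(E) = 0.7·0.11 + 0.22·0.89 = 0.077000 + 0.19580 = 0.27280.
By Bayes' theorem, P(H|E) = 0.077000 / 0.27280 = 0.2823.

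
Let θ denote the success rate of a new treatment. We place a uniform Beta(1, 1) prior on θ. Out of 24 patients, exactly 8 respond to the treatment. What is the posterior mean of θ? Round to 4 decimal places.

The binomial likelihood is conjugate to the Beta prior: with 8 successes and 16 failures, the posterior is Beta(1+8, 1+16) = Beta(9, 17).
Posterior mean = α/(α+β) = 9/26 = 0.3462.

Posterior mean ≈ 0.3462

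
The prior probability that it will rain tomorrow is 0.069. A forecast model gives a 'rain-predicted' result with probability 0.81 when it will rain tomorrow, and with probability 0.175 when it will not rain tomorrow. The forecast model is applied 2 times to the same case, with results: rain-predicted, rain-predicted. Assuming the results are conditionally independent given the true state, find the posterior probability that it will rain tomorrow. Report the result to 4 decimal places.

With H the event that it will rain tomorrow, the joint likelihood of the observed sequence is P(data|H) = 0.81·0.81 = 0.65610 and P(data|¬H) = 0.175·0.175 = 0.030625.
Bayes: P(H|data) = 0.069·0.65610 / (0.069·0.65610 + 0.931·0.030625) = 0.045271/0.073783 = 0.6136.

Posterior P(H) ≈ 0.6136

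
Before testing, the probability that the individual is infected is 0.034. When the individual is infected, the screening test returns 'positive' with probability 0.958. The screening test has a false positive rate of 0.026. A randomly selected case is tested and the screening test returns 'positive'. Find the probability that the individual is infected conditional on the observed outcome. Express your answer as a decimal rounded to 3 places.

P(H | E) ≈ 0.565

Write H for 'the individual is infected'. Prior odds H:¬H = 0.034/0.966 = 0.035197. For the 'positive' outcome, the likelihood ratio is 0.958/0.026 = 36.846.
Posterior odds = 0.035197 × 36.846 = 1.2969, so P(H|E) = 1.2969/(1+1.2969) = 0.565.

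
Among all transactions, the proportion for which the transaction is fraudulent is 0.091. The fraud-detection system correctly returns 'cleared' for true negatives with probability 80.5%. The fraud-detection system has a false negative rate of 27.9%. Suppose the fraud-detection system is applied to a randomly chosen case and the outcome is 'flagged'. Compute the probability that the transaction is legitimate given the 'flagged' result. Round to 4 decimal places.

Write H for 'the transaction is fraudulent'. Prior odds H:¬H = 0.091/0.909 = 0.10011. For the 'flagged' outcome, the likelihood ratio is 0.721/0.195 = 3.6974.
Posterior odds = 0.10011 × 3.6974 = 0.37015, so P(H|E) = 0.37015/(1+0.37015) = 0.2702. Then P(¬H|E) = 1 − 0.2702 = 0.7298.

P(¬H | E) ≈ 0.7298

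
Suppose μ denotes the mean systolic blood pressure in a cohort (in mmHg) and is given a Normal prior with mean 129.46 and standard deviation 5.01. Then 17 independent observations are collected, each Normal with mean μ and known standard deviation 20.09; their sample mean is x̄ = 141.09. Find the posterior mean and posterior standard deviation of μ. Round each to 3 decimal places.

Prior precision 1/τ₀² = 1/5.01² = 0.0398405; data precision n/σ² = 17/20.09² = 0.0421201.
Posterior precision = 0.0398405 + 0.0421201 = 0.0819605, giving posterior SD = 1/√0.0819605 = 3.493.
Posterior mean = (0.0398405·129.46 + 0.0421201·141.09) / 0.0819605 = 135.437.

Posterior mean ≈ 135.437; posterior SD ≈ 3.493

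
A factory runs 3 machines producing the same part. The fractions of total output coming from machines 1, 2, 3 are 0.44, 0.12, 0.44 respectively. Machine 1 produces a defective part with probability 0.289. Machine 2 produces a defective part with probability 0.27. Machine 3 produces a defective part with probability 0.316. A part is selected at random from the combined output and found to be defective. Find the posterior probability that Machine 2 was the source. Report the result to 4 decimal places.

Tabulate prior·likelihood by source: [1] prior 0.44, lik 0.289, product 0.1272; [2] prior 0.12, lik 0.27, product 0.03240; [3] prior 0.44, lik 0.316, product 0.1390.
Normalizing constant = 0.29860; the posterior for Machine 2 is its product over the sum, 0.03240/0.29860 = 0.1085.

Posterior probability ≈ 0.1085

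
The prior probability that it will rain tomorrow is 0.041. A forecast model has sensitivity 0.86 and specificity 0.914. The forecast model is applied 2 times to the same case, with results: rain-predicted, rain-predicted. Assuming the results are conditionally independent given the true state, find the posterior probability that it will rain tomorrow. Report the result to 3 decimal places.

Posterior P(H) ≈ 0.810

Let H be the event that it will rain tomorrow; start with P(H) = 0.041. P('rain-predicted'|H) = 0.86, P('rain-predicted'|¬H) = 0.086.
Update on result 1 ('rain-predicted'): P(H) ← 0.86·0.0410 / (0.86·0.0410 + 0.086·0.9590) = 0.035260/0.11773 = 0.2995.
Update on result 2 ('rain-predicted'): P(H) ← 0.86·0.2995 / (0.86·0.2995 + 0.086·0.7005) = 0.25756/0.31780 = 0.8104.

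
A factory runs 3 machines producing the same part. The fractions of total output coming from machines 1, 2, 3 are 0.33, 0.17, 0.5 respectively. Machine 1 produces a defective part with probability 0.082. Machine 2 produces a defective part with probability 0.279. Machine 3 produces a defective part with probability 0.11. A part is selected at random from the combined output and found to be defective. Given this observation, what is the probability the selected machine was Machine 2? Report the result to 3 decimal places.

Posterior probability ≈ 0.366

Tabulate prior·likelihood by source: [1] prior 0.33, lik 0.082, product 0.02706; [2] prior 0.17, lik 0.279, product 0.04743; [3] prior 0.5, lik 0.11, product 0.05500.
Normalizing constant = 0.12949; the posterior for Machine 2 is its product over the sum, 0.04743/0.12949 = 0.366.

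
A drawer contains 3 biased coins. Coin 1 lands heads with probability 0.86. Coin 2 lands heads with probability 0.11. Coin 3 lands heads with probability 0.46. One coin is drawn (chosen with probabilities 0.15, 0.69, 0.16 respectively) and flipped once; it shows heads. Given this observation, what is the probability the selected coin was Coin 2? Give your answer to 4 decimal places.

P(heads|C1) = 0.86; P(heads|C2) = 0.11; P(heads|C3) = 0.46.
Prior × likelihood for each source: 0.15·0.86=0.1290, 0.69·0.11=0.07590, 0.16·0.46=0.07360. Summing gives P(heads) = 0.27850.
P(Coin 2 | heads) = 0.07590 / 0.27850 = 0.2725.

Posterior probability ≈ 0.2725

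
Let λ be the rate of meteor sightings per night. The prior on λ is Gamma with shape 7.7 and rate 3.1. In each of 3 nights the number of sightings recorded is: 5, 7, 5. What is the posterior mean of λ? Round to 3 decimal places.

Posterior mean ≈ 4.049

Total count ∑xᵢ = 17 over n = 3 nights.
Gamma is conjugate to the Poisson likelihood: posterior is Gamma(shape = 7.7+17 = 24.7, rate = 3.1+3 = 6.1).
E[λ | data] = 24.7/6.1 = 4.049.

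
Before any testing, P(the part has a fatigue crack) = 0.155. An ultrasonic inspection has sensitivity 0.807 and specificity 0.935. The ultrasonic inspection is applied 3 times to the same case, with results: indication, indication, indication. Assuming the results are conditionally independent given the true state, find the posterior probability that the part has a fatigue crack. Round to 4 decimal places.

Posterior P(H) ≈ 0.9972

Let H be the event that the part has a fatigue crack; start with P(H) = 0.155. P('indication'|H) = 0.807, P('indication'|¬H) = 0.065.
Update on result 1 ('indication'): P(H) ← 0.807·0.1550 / (0.807·0.1550 + 0.065·0.8450) = 0.12509/0.18001 = 0.6949.
Update on result 2 ('indication'): P(H) ← 0.807·0.6949 / (0.807·0.6949 + 0.065·0.3051) = 0.56077/0.58060 = 0.9658.
Update on result 3 ('indication'): P(H) ← 0.807·0.9658 / (0.807·0.9658 + 0.065·0.0342) = 0.77943/0.78165 = 0.9972.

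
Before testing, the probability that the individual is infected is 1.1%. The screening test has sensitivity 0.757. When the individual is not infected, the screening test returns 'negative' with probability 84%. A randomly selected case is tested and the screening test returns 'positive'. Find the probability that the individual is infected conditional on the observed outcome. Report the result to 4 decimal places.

P(H | E) ≈ 0.0500

Let H be the event that the individual is infected. P(H) = 0.011, so P(¬H) = 0.989. With E the 'positive' result, P(E|H) = 0.757 and P(E|¬H) = 0.16.
P(E) = 0.757·0.011 + 0.16·0.989 = 0.0083270 + 0.15824 = 0.16657.
By Bayes' theorem, P(H|E) = 0.0083270 / 0.16657 = 0.0500.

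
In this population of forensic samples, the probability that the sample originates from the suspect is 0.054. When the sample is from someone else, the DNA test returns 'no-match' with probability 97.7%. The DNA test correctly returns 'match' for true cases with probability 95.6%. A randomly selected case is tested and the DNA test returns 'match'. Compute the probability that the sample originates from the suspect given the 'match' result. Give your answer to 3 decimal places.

P(H | E) ≈ 0.703

Let H be the event that the sample originates from the suspect. P(H) = 0.054, so P(¬H) = 0.946. With E the 'match' result, P(E|H) = 0.956 and P(E|¬H) = 0.023.
P(E) = 0.956·0.054 + 0.023·0.946 = 0.051624 + 0.021758 = 0.073382.
By Bayes' theorem, P(H|E) = 0.051624 / 0.073382 = 0.703.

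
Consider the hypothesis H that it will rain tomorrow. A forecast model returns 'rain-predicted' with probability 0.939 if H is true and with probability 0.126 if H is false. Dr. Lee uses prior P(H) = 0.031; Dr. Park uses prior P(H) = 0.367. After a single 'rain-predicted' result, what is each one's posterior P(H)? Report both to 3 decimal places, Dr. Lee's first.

Dr. Lee: 0.193; Dr. Park: 0.812

P('+'|H) = 0.939, P('+'|¬H) = 0.126.
Dr. Lee: numerator 0.939·0.031 = 0.029109; evidence = 0.029109+0.126·0.969 = 0.15120; posterior = 0.193.
Dr. Park: numerator 0.939·0.367 = 0.34461; evidence = 0.34461+0.126·0.633 = 0.42437; posterior = 0.812.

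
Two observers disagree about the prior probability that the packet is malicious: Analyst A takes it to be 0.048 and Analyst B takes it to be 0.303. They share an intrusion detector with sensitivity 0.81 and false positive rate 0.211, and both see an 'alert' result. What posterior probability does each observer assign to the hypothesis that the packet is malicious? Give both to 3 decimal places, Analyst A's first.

Analyst A: 0.162; Analyst B: 0.625

The likelihood ratio for an 'alert' result is 0.81/0.211 = 3.8389.
Analyst A: prior odds 0.048/0.952 = 0.050420; posterior odds 0.19356; posterior probability 0.162.
Analyst B: prior odds 0.303/0.697 = 0.43472; posterior odds 1.6688; posterior probability 0.625.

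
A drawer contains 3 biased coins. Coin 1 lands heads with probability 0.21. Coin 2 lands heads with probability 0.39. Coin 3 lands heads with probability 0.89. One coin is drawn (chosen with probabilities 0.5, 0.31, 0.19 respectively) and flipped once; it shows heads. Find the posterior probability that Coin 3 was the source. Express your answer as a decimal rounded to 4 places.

P(heads|C1) = 0.21; P(heads|C2) = 0.39; P(heads|C3) = 0.89.
Prior × likelihood for each source: 0.5·0.21=0.1050, 0.31·0.39=0.1209, 0.19·0.89=0.1691. Summing gives P(heads) = 0.39500.
P(Coin 3 | heads) = 0.1691 / 0.39500 = 0.4281.

Posterior probability ≈ 0.4281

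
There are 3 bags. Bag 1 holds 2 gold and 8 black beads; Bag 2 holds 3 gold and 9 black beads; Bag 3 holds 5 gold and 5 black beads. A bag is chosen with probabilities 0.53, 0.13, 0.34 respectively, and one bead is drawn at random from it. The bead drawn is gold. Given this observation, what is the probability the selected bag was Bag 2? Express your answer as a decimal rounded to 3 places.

Posterior probability ≈ 0.105

P(gold|Bag 1) = 0.2; P(gold|Bag 2) = 0.25; P(gold|Bag 3) = 0.5.
Prior × likelihood for each source: 0.53·0.2=0.1060, 0.13·0.25=0.03250, 0.34·0.5=0.1700. Summing gives P(gold) = 0.30850.
P(Bag 2 | gold) = 0.03250 / 0.30850 = 0.105.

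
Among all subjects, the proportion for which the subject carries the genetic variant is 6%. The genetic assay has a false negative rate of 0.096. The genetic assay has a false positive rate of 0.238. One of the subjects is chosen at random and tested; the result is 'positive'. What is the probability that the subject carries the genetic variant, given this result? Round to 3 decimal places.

P(H | E) ≈ 0.195

Let H be the event that the subject carries the genetic variant. P(H) = 0.06, so P(¬H) = 0.94. With E the 'positive' result, P(E|H) = 0.904 and P(E|¬H) = 0.238.
P(E) = 0.904·0.06 + 0.238·0.94 = 0.054240 + 0.22372 = 0.27796.
By Bayes' theorem, P(H|E) = 0.054240 / 0.27796 = 0.195.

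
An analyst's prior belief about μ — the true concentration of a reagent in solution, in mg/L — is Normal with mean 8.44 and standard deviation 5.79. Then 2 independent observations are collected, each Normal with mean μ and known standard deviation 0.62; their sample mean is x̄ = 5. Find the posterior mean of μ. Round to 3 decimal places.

Posterior mean ≈ 5.020

Prior precision 1/τ₀² = 1/5.79² = 0.0298293; data precision n/σ² = 2/0.62² = 5.20291.
Posterior precision = 0.0298293 + 5.20291 = 5.23274.
Posterior mean = (0.0298293·8.44 + 5.20291·5) / 5.23274 = 5.020.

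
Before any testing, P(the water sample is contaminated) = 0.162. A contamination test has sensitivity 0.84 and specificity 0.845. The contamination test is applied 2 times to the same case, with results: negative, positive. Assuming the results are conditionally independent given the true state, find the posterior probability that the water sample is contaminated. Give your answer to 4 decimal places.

Posterior P(H) ≈ 0.1655

With H the event that the water sample is contaminated, the joint likelihood of the observed sequence is P(data|H) = 0.16·0.84 = 0.13440 and P(data|¬H) = 0.845·0.155 = 0.13098.
Bayes: P(H|data) = 0.162·0.13440 / (0.162·0.13440 + 0.838·0.13098) = 0.021773/0.13153 = 0.1655.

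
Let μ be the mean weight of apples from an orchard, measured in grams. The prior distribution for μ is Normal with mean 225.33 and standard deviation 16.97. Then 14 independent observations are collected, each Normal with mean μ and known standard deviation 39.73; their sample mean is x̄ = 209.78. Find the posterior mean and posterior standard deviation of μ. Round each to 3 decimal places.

Posterior mean ≈ 214.155; posterior SD ≈ 9.001

With known σ, the Normal prior is conjugate. Weight on the data is w = (n/σ²)/(n/σ² + 1/τ₀²) = 0.00886933/(0.00886933+0.00347245) = 0.71864.
Posterior mean = w·x̄ + (1−w)·μ₀ = 0.71864·209.78 + 0.28136·225.33 = 214.155. Posterior variance = 1/(0.00886933+0.00347245) = 81.0256, so SD = 9.001.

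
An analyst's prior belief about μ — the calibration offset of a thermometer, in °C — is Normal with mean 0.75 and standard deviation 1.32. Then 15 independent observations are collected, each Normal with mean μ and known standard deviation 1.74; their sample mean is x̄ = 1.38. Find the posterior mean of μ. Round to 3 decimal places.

Posterior mean ≈ 1.315

Prior precision 1/τ₀² = 1/1.32² = 0.573921; data precision n/σ² = 15/1.74² = 4.95442.
Posterior precision = 0.573921 + 4.95442 = 5.52834.
Posterior mean = (0.573921·0.75 + 4.95442·1.38) / 5.52834 = 1.315.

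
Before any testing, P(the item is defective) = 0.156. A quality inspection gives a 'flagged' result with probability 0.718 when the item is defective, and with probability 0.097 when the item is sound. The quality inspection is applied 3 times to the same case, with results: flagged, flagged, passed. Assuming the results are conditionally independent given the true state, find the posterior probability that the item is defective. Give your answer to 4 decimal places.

Let H be the event that the item is defective; start with P(H) = 0.156. P('flagged'|H) = 0.718, P('flagged'|¬H) = 0.097.
Update on result 1 ('flagged'): P(H) ← 0.718·0.1560 / (0.718·0.1560 + 0.097·0.8440) = 0.11201/0.19388 = 0.5777.
Update on result 2 ('flagged'): P(H) ← 0.718·0.5777 / (0.718·0.5777 + 0.097·0.4223) = 0.41481/0.45577 = 0.9101.
Update on result 3 ('passed'): P(H) ← 0.282·0.9101 / (0.282·0.9101 + 0.903·0.0899) = 0.25666/0.33781 = 0.7598.

Posterior P(H) ≈ 0.7598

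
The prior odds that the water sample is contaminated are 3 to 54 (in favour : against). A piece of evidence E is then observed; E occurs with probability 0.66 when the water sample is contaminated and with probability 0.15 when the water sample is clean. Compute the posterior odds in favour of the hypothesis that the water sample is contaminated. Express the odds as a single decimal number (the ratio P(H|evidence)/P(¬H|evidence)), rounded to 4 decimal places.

Posterior odds ≈ 0.2444

Prior odds = 3/54 = 0.055556.
Likelihood ratio for E = 0.66/0.15 = 4.4000.
Posterior odds = prior odds × LR = 0.24444.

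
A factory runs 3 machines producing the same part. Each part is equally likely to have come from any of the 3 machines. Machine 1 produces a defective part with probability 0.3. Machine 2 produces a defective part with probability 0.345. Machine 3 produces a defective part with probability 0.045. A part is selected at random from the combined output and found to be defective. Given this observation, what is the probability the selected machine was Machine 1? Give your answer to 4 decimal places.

Posterior probability ≈ 0.4348

P(defective|M1) = 0.3; P(defective|M2) = 0.345; P(defective|M3) = 0.045.
Prior × likelihood for each source: 0.333333·0.3=0.1000, 0.333333·0.345=0.1150, 0.333333·0.045=0.01500. Summing gives P(defective) = 0.23000.
P(Machine 1 | defective) = 0.1000 / 0.23000 = 0.4348.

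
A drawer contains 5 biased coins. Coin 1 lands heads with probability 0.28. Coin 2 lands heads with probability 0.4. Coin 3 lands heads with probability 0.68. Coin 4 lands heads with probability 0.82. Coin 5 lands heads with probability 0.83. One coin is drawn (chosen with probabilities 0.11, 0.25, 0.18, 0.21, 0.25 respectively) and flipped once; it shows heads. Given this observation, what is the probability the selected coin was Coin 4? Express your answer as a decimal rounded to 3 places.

P(heads|C1) = 0.28; P(heads|C2) = 0.4; P(heads|C3) = 0.68; P(heads|C4) = 0.82; P(heads|C5) = 0.83.
Prior × likelihood for each source: 0.11·0.28=0.03080, 0.25·0.4=0.1000, 0.18·0.68=0.1224, 0.21·0.82=0.1722, 0.25·0.83=0.2075. Summing gives P(heads) = 0.63290.
P(Coin 4 | heads) = 0.1722 / 0.63290 = 0.272.

Posterior probability ≈ 0.272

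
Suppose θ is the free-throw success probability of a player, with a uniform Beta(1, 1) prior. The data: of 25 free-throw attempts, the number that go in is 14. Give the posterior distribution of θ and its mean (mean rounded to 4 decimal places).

Posterior: Beta(15, 12); mean ≈ 0.5556

The binomial likelihood is conjugate to the Beta prior: with 14 successes and 11 failures, the posterior is Beta(1+14, 1+11) = Beta(15, 12).
Posterior mean = α/(α+β) = 15/27 = 0.5556.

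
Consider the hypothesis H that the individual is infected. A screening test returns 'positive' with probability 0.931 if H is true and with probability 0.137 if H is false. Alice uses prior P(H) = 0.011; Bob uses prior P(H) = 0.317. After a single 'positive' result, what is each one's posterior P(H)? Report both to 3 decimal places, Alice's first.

P('+'|H) = 0.931, P('+'|¬H) = 0.137.
Alice: numerator 0.931·0.011 = 0.010241; evidence = 0.010241+0.137·0.989 = 0.14573; posterior = 0.070.
Bob: numerator 0.931·0.317 = 0.29513; evidence = 0.29513+0.137·0.683 = 0.38870; posterior = 0.759.

Alice: 0.070; Bob: 0.759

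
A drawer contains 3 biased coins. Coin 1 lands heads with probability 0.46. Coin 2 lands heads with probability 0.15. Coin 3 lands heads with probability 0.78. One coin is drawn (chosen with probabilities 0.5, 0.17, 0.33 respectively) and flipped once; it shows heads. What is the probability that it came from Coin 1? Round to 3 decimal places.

P(heads|C1) = 0.46; P(heads|C2) = 0.15; P(heads|C3) = 0.78.
Prior × likelihood for each source: 0.5·0.46=0.2300, 0.17·0.15=0.02550, 0.33·0.78=0.2574. Summing gives P(heads) = 0.51290.
P(Coin 1 | heads) = 0.2300 / 0.51290 = 0.448.

Posterior probability ≈ 0.448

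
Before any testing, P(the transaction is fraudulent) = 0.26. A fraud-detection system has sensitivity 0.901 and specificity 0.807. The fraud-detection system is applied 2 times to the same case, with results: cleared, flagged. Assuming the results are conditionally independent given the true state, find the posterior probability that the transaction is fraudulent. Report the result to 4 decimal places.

Posterior P(H) ≈ 0.1675

Let H be the event that the transaction is fraudulent; start with P(H) = 0.26. P('flagged'|H) = 0.901, P('flagged'|¬H) = 0.193.
Update on result 1 ('cleared'): P(H) ← 0.099·0.2600 / (0.099·0.2600 + 0.807·0.7400) = 0.025740/0.62292 = 0.0413.
Update on result 2 ('flagged'): P(H) ← 0.901·0.0413 / (0.901·0.0413 + 0.193·0.9587) = 0.037231/0.22226 = 0.1675.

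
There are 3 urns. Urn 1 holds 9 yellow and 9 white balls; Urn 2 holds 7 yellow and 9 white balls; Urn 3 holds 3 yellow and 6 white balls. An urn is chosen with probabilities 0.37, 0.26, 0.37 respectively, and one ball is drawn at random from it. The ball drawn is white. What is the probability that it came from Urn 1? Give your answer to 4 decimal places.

Posterior probability ≈ 0.3201

P(white|Urn 1) = 0.5; P(white|Urn 2) = 0.5625; P(white|Urn 3) = 0.6667.
Prior × likelihood for each source: 0.37·0.5=0.1850, 0.26·0.5625=0.1462, 0.37·0.6667=0.2467. Summing gives P(white) = 0.57792.
P(Urn 1 | white) = 0.1850 / 0.57792 = 0.3201.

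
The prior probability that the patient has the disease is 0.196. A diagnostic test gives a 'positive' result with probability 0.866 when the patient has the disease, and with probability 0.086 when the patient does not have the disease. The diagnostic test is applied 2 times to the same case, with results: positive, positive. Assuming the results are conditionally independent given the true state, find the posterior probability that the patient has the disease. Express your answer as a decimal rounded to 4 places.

Posterior P(H) ≈ 0.9611

Let H be the event that the patient has the disease; start with P(H) = 0.196. P('positive'|H) = 0.866, P('positive'|¬H) = 0.086.
Update on result 1 ('positive'): P(H) ← 0.866·0.1960 / (0.866·0.1960 + 0.086·0.8040) = 0.16974/0.23888 = 0.7105.
Update on result 2 ('positive'): P(H) ← 0.866·0.7105 / (0.866·0.7105 + 0.086·0.2895) = 0.61534/0.64023 = 0.9611.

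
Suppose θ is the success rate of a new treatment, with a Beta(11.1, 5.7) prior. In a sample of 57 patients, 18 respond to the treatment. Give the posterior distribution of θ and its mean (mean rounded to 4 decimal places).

Observing 18 successes and 39 failures updates Beta(11.1, 5.7) by adding the success and failure counts to the two shape parameters: α = 11.1+18 = 29.1, β = 5.7+39 = 44.7.
Posterior mean = α/(α+β) = 29.1/73.8 = 0.3943.

Posterior: Beta(29.1, 44.7); mean ≈ 0.3943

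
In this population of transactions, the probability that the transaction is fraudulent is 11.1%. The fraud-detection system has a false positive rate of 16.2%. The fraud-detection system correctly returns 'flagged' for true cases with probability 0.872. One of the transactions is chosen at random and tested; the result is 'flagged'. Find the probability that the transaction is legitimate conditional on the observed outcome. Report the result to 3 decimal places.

Let H be the event that the transaction is fraudulent. P(H) = 0.111, so P(¬H) = 0.889. With E the 'flagged' result, P(E|H) = 0.872 and P(E|¬H) = 0.162.
P(E) = 0.872·0.111 + 0.162·0.889 = 0.096792 + 0.14402 = 0.24081.
By Bayes' theorem, P(H|E) = 0.096792 / 0.24081 = 0.402. Hence P(¬H|E) = 1 − 0.402 = 0.598.

P(¬H | E) ≈ 0.598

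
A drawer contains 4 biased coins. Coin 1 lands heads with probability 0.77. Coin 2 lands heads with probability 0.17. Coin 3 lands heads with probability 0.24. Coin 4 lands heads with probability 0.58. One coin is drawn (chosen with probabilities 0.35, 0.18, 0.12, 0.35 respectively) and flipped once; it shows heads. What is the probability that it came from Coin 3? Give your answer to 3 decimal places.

Posterior probability ≈ 0.054

Tabulate prior·likelihood by source: [1] prior 0.35, lik 0.77, product 0.2695; [2] prior 0.18, lik 0.17, product 0.03060; [3] prior 0.12, lik 0.24, product 0.02880; [4] prior 0.35, lik 0.58, product 0.2030.
Normalizing constant = 0.53190; the posterior for Coin 3 is its product over the sum, 0.02880/0.53190 = 0.054.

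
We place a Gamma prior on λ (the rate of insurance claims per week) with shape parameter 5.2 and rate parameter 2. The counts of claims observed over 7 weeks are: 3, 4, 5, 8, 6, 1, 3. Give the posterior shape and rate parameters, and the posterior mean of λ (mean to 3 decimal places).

The Poisson likelihood adds the total count to the shape and the number of exposure periods to the rate. Here ∑xᵢ = 30 and n = 7, so shape 5.2→35.2 and rate 2→9.
Posterior mean = shape/rate = 35.2/9 = 3.911.

Posterior: Gamma(shape=35.2, rate=9); mean ≈ 3.911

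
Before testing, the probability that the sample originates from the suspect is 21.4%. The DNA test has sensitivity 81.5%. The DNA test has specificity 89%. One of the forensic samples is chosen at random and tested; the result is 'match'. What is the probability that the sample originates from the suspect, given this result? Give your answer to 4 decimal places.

P(H | E) ≈ 0.6686

Write H for 'the sample originates from the suspect'. Prior odds H:¬H = 0.214/0.786 = 0.27226. For the 'match' outcome, the likelihood ratio is 0.815/0.11 = 7.4091.
Posterior odds = 0.27226 × 7.4091 = 2.0172, so P(H|E) = 2.0172/(1+2.0172) = 0.6686.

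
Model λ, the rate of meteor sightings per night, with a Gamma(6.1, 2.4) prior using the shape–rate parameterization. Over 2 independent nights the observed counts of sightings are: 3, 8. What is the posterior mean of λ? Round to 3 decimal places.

The Poisson likelihood adds the total count to the shape and the number of exposure periods to the rate. Here ∑xᵢ = 11 and n = 2, so shape 6.1→17.1 and rate 2.4→4.4.
E[λ | data] = 17.1/4.4 = 3.886.

Posterior mean ≈ 3.886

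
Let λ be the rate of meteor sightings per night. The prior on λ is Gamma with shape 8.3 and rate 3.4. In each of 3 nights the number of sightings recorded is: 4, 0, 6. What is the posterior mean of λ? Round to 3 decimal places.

The Poisson likelihood adds the total count to the shape and the number of exposure periods to the rate. Here ∑xᵢ = 10 and n = 3, so shape 8.3→18.3 and rate 3.4→6.4.
Posterior mean = shape/rate = 18.3/6.4 = 2.859.

Posterior mean ≈ 2.859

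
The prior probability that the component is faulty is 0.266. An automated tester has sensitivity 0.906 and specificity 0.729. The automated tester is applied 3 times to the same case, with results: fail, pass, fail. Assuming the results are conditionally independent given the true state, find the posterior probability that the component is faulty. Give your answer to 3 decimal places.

Let H be the event that the component is faulty; start with P(H) = 0.266. P('fail'|H) = 0.906, P('fail'|¬H) = 0.271.
Update on result 1 ('fail'): P(H) ← 0.906·0.2660 / (0.906·0.2660 + 0.271·0.7340) = 0.24100/0.43991 = 0.5478.
Update on result 2 ('pass'): P(H) ← 0.094·0.5478 / (0.094·0.5478 + 0.729·0.4522) = 0.051496/0.38113 = 0.1351.
Update on result 3 ('fail'): P(H) ← 0.906·0.1351 / (0.906·0.1351 + 0.271·0.8649) = 0.12241/0.35680 = 0.3431.

Posterior P(H) ≈ 0.343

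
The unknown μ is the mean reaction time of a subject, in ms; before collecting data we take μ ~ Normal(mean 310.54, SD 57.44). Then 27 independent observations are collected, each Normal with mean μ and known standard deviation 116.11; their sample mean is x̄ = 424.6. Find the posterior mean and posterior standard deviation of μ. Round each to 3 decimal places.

Posterior mean ≈ 409.607; posterior SD ≈ 20.825

With known σ, the Normal prior is conjugate. Weight on the data is w = (n/σ²)/(n/σ² + 1/τ₀²) = 0.00200274/(0.00200274+0.00030309) = 0.86856.
Posterior mean = w·x̄ + (1−w)·μ₀ = 0.86856·424.6 + 0.13144·310.54 = 409.607. Posterior variance = 1/(0.00200274+0.00030309) = 433.683, so SD = 20.825.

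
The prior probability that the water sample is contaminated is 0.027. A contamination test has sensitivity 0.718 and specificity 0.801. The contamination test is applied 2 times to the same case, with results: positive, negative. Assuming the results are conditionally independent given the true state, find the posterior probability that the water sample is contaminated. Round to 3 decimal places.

Let H be the event that the water sample is contaminated; start with P(H) = 0.027. P('positive'|H) = 0.718, P('positive'|¬H) = 0.199.
Update on result 1 ('positive'): P(H) ← 0.718·0.0270 / (0.718·0.0270 + 0.199·0.9730) = 0.019386/0.21301 = 0.0910.
Update on result 2 ('negative'): P(H) ← 0.282·0.0910 / (0.282·0.0910 + 0.801·0.9090) = 0.025664/0.75377 = 0.0340.

Posterior P(H) ≈ 0.034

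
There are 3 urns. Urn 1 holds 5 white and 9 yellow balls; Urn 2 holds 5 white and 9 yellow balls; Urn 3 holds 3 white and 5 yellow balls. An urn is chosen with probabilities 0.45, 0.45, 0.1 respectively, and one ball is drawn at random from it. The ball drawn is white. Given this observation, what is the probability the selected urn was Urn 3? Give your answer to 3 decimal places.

P(white|Urn 1) = 0.3571; P(white|Urn 2) = 0.3571; P(white|Urn 3) = 0.375.
Prior × likelihood for each source: 0.45·0.3571=0.1607, 0.45·0.3571=0.1607, 0.1·0.375=0.03750. Summing gives P(white) = 0.35893.
P(Urn 3 | white) = 0.03750 / 0.35893 = 0.104.

Posterior probability ≈ 0.104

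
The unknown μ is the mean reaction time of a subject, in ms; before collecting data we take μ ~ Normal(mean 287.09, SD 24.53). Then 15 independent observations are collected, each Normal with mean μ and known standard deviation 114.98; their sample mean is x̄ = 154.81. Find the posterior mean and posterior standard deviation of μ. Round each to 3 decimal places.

Posterior mean ≈ 233.421; posterior SD ≈ 18.910

With known σ, the Normal prior is conjugate. Weight on the data is w = (n/σ²)/(n/σ² + 1/τ₀²) = 0.00113461/(0.00113461+0.00166190) = 0.40572.
Posterior mean = w·x̄ + (1−w)·μ₀ = 0.40572·154.81 + 0.59428·287.09 = 233.421. Posterior variance = 1/(0.00113461+0.00166190) = 357.589, so SD = 18.910.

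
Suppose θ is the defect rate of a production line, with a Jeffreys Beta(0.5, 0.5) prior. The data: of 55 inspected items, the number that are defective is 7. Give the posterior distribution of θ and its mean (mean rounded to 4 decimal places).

Posterior: Beta(7.5, 48.5); mean ≈ 0.1339

Observing 7 successes and 48 failures updates Beta(0.5, 0.5) by adding the success and failure counts to the two shape parameters: α = 0.5+7 = 7.5, β = 0.5+48 = 48.5.
Posterior mean = α/(α+β) = 7.5/56 = 0.1339.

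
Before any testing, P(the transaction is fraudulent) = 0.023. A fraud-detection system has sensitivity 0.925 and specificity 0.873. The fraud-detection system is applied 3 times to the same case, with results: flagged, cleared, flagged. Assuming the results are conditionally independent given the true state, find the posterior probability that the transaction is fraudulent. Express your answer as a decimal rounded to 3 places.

Let H be the event that the transaction is fraudulent; start with P(H) = 0.023. P('flagged'|H) = 0.925, P('flagged'|¬H) = 0.127.
Update on result 1 ('flagged'): P(H) ← 0.925·0.0230 / (0.925·0.0230 + 0.127·0.9770) = 0.021275/0.14535 = 0.1464.
Update on result 2 ('cleared'): P(H) ← 0.075·0.1464 / (0.075·0.1464 + 0.873·0.8536) = 0.010978/0.75620 = 0.0145.
Update on result 3 ('flagged'): P(H) ← 0.925·0.0145 / (0.925·0.0145 + 0.127·0.9855) = 0.013428/0.13858 = 0.0969.

Posterior P(H) ≈ 0.097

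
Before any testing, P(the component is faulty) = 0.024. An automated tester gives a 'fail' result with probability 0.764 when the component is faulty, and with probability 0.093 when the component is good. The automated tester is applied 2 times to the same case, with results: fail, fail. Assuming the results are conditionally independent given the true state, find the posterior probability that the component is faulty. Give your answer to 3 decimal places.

Let H be the event that the component is faulty; start with P(H) = 0.024. P('fail'|H) = 0.764, P('fail'|¬H) = 0.093.
Update on result 1 ('fail'): P(H) ← 0.764·0.0240 / (0.764·0.0240 + 0.093·0.9760) = 0.018336/0.10910 = 0.1681.
Update on result 2 ('fail'): P(H) ← 0.764·0.1681 / (0.764·0.1681 + 0.093·0.8319) = 0.12840/0.20577 = 0.6240.

Posterior P(H) ≈ 0.624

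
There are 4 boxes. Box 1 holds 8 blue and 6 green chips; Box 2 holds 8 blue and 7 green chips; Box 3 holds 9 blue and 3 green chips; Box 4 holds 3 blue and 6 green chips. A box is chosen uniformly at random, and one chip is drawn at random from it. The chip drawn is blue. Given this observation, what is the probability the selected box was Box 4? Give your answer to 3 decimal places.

Tabulate prior·likelihood by source: [1] prior 0.25, lik 0.5714, product 0.1429; [2] prior 0.25, lik 0.5333, product 0.1333; [3] prior 0.25, lik 0.75, product 0.1875; [4] prior 0.25, lik 0.3333, product 0.08333.
Normalizing constant = 0.54702; the posterior for Box 4 is its product over the sum, 0.08333/0.54702 = 0.152.

Posterior probability ≈ 0.152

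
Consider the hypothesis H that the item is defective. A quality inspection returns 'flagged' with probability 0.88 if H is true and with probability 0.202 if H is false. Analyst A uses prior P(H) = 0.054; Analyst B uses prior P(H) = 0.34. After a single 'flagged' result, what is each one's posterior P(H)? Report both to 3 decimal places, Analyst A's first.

Analyst A: 0.199; Analyst B: 0.692

The likelihood ratio for a 'flagged' result is 0.88/0.202 = 4.3564.
Analyst A: prior odds 0.054/0.946 = 0.057082; posterior odds 0.24868; posterior probability 0.199.
Analyst B: prior odds 0.34/0.66 = 0.51515; posterior odds 2.2442; posterior probability 0.692.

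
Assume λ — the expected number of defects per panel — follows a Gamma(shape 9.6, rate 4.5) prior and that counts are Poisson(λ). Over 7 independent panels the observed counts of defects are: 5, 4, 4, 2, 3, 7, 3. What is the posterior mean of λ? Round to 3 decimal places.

Total count ∑xᵢ = 28 over n = 7 panels.
Gamma is conjugate to the Poisson likelihood: posterior is Gamma(shape = 9.6+28 = 37.6, rate = 4.5+7 = 11.5).
Posterior mean = shape/rate = 37.6/11.5 = 3.270.

Posterior mean ≈ 3.270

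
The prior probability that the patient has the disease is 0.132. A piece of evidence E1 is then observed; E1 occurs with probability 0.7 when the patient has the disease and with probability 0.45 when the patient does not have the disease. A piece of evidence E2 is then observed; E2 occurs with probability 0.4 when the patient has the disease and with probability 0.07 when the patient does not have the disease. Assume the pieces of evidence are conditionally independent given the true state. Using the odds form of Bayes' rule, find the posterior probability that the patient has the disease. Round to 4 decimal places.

Prior odds = 0.132/(1−0.132) = 0.15207. In log-odds, ln(0.15207) = -1.8834.
Add log likelihood ratios: ln(1.5556) + ln(5.7143) = 2.1848.
Posterior log-odds = 0.30141, so posterior odds = exp(0.30141) = 1.3518. Converting, P(H|E) = 1.3518/2.3518 = 0.5748.

Posterior probability ≈ 0.5748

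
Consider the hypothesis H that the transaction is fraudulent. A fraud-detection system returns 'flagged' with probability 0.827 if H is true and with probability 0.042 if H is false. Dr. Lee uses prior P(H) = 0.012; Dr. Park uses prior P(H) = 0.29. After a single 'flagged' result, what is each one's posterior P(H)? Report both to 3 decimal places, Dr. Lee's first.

Dr. Lee: 0.193; Dr. Park: 0.889

The likelihood ratio for a 'flagged' result is 0.827/0.042 = 19.690.
Dr. Lee: prior odds 0.012/0.988 = 0.012146; posterior odds 0.23916; posterior probability 0.193.
Dr. Park: prior odds 0.29/0.71 = 0.40845; posterior odds 8.0426; posterior probability 0.889.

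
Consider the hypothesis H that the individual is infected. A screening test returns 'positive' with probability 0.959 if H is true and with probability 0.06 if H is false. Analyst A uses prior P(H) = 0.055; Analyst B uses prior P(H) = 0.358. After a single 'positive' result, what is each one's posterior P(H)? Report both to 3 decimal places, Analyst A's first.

The likelihood ratio for a 'positive' result is 0.959/0.06 = 15.983.
Analyst A: prior odds 0.055/0.945 = 0.058201; posterior odds 0.93025; posterior probability 0.482.
Analyst B: prior odds 0.358/0.642 = 0.55763; posterior odds 8.9128; posterior probability 0.899.

Analyst A: 0.482; Analyst B: 0.899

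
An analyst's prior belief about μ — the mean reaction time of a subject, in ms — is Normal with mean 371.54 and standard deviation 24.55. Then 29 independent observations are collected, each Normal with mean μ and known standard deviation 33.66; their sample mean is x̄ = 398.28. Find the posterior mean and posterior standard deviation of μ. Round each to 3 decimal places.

Posterior mean ≈ 396.652; posterior SD ≈ 6.057

With known σ, the Normal prior is conjugate. Weight on the data is w = (n/σ²)/(n/σ² + 1/τ₀²) = 0.0255959/(0.0255959+0.00165919) = 0.93912.
Posterior mean = w·x̄ + (1−w)·μ₀ = 0.93912·398.28 + 0.060877·371.54 = 396.652. Posterior variance = 1/(0.0255959+0.00165919) = 36.6904, so SD = 6.057.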